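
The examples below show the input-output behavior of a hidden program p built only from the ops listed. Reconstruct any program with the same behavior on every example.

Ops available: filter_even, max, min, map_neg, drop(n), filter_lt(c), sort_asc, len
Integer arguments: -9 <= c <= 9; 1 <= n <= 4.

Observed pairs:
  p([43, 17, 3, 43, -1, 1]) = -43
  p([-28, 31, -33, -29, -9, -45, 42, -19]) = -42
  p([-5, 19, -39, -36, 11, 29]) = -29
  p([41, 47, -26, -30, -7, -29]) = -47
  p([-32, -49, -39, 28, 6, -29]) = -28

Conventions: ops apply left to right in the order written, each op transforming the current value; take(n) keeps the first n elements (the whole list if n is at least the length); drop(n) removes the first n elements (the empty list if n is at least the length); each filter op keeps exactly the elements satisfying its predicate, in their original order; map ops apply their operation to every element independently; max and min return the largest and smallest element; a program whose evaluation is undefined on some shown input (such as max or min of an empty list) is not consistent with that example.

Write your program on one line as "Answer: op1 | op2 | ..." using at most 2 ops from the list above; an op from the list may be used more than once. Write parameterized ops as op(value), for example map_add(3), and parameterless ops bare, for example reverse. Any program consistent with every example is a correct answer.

map_neg | min

Check, running the answer program on each example:
  [43, 17, 3, 43, -1, 1] -> [-43, -17, -3, -43, 1, -1] -> -43
  [-28, 31, -33, -29, -9, -45, 42, -19] -> [28, -31, 33, 29, 9, 45, -42, 19] -> -42
  [-5, 19, -39, -36, 11, 29] -> [5, -19, 39, 36, -11, -29] -> -29
  [41, 47, -26, -30, -7, -29] -> [-41, -47, 26, 30, 7, 29] -> -47
  [-32, -49, -39, 28, 6, -29] -> [32, 49, 39, -28, -6, 29] -> -28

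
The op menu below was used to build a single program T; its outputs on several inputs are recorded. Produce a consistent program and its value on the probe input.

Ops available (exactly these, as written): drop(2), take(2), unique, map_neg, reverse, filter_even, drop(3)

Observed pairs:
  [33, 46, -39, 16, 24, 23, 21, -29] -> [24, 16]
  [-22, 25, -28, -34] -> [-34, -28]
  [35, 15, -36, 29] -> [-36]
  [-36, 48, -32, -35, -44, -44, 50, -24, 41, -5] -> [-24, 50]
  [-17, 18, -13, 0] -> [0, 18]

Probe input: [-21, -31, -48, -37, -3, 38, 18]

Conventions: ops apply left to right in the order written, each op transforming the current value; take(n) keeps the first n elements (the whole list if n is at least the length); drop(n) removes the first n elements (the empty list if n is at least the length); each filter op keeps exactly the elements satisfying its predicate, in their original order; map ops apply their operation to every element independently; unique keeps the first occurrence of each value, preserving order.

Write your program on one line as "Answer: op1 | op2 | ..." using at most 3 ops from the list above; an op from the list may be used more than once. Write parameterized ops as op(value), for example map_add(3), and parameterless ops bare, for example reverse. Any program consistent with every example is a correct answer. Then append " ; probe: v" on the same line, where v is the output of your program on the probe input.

filter_even | reverse | take(2) ; probe: [18, 38]

Check, running the answer program on each example:
  [33, 46, -39, 16, 24, 23, 21, -29] -> [46, 16, 24] -> [24, 16, 46] -> [24, 16]
  [-22, 25, -28, -34] -> [-22, -28, -34] -> [-34, -28, -22] -> [-34, -28]
  [35, 15, -36, 29] -> [-36] -> [-36] -> [-36]
  [-36, 48, -32, -35, -44, -44, 50, -24, 41, -5] -> [-36, 48, -32, -44, -44, 50, -24] -> [-24, 50, -44, -44, -32, 48, -36] -> [-24, 50]
  [-17, 18, -13, 0] -> [18, 0] -> [0, 18] -> [0, 18]
  probe: [-21, -31, -48, -37, -3, 38, 18] -> [-48, 38, 18] -> [18, 38, -48] -> [18, 38]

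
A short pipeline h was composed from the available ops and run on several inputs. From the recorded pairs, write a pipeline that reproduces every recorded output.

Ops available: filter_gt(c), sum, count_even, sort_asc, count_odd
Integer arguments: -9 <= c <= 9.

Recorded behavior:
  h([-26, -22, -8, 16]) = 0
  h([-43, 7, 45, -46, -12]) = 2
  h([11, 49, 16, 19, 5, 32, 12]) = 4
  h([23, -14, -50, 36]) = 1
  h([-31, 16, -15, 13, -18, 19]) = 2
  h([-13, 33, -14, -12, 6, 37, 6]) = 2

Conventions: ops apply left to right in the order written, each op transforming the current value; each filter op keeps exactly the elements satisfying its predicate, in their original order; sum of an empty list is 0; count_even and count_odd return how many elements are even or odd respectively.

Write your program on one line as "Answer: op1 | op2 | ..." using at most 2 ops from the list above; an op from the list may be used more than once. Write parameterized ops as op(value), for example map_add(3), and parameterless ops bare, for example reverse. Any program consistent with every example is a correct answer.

filter_gt(-3) | count_odd

Check, running the answer program on each example:
  [-26, -22, -8, 16] -> [16] -> 0
  [-43, 7, 45, -46, -12] -> [7, 45] -> 2
  [11, 49, 16, 19, 5, 32, 12] -> [11, 49, 16, 19, 5, 32, 12] -> 4
  [23, -14, -50, 36] -> [23, 36] -> 1
  [-31, 16, -15, 13, -18, 19] -> [16, 13, 19] -> 2
  [-13, 33, -14, -12, 6, 37, 6] -> [33, 6, 37, 6] -> 2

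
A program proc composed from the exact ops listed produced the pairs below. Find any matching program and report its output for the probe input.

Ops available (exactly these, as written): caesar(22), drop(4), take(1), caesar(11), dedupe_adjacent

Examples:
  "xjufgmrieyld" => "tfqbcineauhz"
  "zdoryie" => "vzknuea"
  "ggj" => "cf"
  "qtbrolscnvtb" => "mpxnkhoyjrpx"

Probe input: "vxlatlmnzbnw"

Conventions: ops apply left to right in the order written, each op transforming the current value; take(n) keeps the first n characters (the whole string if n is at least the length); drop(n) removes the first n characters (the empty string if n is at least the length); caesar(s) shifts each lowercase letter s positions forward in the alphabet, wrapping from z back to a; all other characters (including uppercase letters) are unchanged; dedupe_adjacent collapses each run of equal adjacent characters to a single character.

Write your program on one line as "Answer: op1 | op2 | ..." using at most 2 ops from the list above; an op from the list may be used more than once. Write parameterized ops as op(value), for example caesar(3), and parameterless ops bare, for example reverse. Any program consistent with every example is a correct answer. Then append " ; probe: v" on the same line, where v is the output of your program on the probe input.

dedupe_adjacent | caesar(22) ; probe: "rthwphijvxjs"

Check, running the answer program on each example:
  "xjufgmrieyld" -> "xjufgmrieyld" -> "tfqbcineauhz"
  "zdoryie" -> "zdoryie" -> "vzknuea"
  "ggj" -> "gj" -> "cf"
  "qtbrolscnvtb" -> "qtbrolscnvtb" -> "mpxnkhoyjrpx"
  probe: "vxlatlmnzbnw" -> "vxlatlmnzbnw" -> "rthwphijvxjs"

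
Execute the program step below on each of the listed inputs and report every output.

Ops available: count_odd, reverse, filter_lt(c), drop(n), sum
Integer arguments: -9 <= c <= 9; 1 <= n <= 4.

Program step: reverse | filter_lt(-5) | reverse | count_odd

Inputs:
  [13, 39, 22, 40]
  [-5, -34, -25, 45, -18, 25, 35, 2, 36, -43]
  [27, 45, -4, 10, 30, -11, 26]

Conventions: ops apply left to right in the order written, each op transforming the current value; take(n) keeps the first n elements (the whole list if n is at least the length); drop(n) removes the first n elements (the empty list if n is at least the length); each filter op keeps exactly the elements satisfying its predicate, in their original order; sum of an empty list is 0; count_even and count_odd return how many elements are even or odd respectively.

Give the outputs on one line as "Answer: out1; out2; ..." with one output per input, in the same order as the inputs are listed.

0; 2; 1

Execution, op by op:
  [13, 39, 22, 40] -> [40, 22, 39, 13] -> [] -> [] -> 0
  [-5, -34, -25, 45, -18, 25, 35, 2, 36, -43] -> [-43, 36, 2, 35, 25, -18, 45, -25, -34, -5] -> [-43, -18, -25, -34] -> [-34, -25, -18, -43] -> 2
  [27, 45, -4, 10, 30, -11, 26] -> [26, -11, 30, 10, -4, 45, 27] -> [-11] -> [-11] -> 1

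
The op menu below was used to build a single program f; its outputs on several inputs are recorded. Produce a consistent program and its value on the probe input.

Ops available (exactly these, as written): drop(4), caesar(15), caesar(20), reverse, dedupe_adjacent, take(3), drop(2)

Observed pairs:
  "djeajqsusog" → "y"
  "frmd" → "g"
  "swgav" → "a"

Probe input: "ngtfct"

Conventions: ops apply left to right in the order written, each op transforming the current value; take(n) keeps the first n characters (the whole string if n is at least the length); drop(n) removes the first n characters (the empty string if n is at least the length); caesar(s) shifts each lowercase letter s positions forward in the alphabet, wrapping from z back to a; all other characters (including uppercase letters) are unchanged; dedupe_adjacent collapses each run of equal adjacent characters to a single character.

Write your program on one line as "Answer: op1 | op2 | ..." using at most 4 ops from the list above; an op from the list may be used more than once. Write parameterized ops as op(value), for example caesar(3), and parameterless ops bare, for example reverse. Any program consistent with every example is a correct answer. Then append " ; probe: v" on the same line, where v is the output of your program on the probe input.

take(3) | caesar(20) | drop(2) ; probe: "n"

Check, running the answer program on each example:
  "djeajqsusog" -> "dje" -> "xdy" -> "y"
  "frmd" -> "frm" -> "zlg" -> "g"
  "swgav" -> "swg" -> "mqa" -> "a"
  probe: "ngtfct" -> "ngt" -> "han" -> "n"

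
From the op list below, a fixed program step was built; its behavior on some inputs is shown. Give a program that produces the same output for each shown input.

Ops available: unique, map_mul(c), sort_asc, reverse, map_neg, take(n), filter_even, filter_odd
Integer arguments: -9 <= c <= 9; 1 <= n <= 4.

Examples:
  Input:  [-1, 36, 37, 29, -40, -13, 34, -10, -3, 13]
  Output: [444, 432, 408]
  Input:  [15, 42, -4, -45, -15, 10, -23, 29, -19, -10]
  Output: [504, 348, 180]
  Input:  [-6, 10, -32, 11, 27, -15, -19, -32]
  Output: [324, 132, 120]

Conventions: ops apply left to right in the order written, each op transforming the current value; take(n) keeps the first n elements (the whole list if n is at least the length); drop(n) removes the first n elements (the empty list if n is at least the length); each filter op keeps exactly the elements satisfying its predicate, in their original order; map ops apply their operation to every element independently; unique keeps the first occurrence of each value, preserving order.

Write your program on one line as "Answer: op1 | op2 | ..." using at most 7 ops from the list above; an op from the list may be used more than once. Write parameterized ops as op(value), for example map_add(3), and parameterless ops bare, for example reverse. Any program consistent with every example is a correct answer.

sort_asc | map_mul(3) | map_mul(-4) | sort_asc | take(3) | map_neg

Check, running the answer program on each example:
  [-1, 36, 37, 29, -40, -13, 34, -10, -3, 13] -> [-40, -13, -10, -3, -1, 13, 29, 34, 36, 37] -> [-120, -39, -30, -9, -3, 39, 87, 102, 108, 111] -> [480, 156, 120, 36, 12, -156, -348, -408, -432, -444] -> [-444, -432, -408, -348, -156, 12, 36, 120, 156, 480] -> [-444, -432, -408] -> [444, 432, 408]
  [15, 42, -4, -45, -15, 10, -23, 29, -19, -10] -> [-45, -23, -19, -15, -10, -4, 10, 15, 29, 42] -> [-135, -69, -57, -45, -30, -12, 30, 45, 87, 126] -> [540, 276, 228, 180, 120, 48, -120, -180, -348, -504] -> [-504, -348, -180, -120, 48, 120, 180, 228, 276, 540] -> [-504, -348, -180] -> [504, 348, 180]
  [-6, 10, -32, 11, 27, -15, -19, -32] -> [-32, -32, -19, -15, -6, 10, 11, 27] -> [-96, -96, -57, -45, -18, 30, 33, 81] -> [384, 384, 228, 180, 72, -120, -132, -324] -> [-324, -132, -120, 72, 180, 228, 384, 384] -> [-324, -132, -120] -> [324, 132, 120]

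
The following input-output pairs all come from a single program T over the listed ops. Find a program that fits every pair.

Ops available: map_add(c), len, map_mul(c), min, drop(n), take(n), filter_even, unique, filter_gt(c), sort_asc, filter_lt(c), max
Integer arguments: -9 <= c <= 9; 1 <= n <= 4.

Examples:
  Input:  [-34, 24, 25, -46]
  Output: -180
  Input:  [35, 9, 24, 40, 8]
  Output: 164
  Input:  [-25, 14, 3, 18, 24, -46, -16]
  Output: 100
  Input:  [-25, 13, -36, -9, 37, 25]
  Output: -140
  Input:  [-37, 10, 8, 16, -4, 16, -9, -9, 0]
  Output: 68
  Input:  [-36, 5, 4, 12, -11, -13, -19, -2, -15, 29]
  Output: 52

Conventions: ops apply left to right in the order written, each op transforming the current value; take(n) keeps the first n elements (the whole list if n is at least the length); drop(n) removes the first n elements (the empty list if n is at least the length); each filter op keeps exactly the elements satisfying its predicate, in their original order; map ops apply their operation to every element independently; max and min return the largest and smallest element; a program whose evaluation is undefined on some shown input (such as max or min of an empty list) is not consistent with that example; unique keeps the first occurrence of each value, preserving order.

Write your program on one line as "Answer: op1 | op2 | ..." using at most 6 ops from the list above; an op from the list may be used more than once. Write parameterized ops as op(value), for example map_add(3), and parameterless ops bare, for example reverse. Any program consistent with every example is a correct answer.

drop(2) | filter_even | map_add(1) | map_mul(4) | max

Check, running the answer program on each example:
  [-34, 24, 25, -46] -> [25, -46] -> [-46] -> [-45] -> [-180] -> -180
  [35, 9, 24, 40, 8] -> [24, 40, 8] -> [24, 40, 8] -> [25, 41, 9] -> [100, 164, 36] -> 164
  [-25, 14, 3, 18, 24, -46, -16] -> [3, 18, 24, -46, -16] -> [18, 24, -46, -16] -> [19, 25, -45, -15] -> [76, 100, -180, -60] -> 100
  [-25, 13, -36, -9, 37, 25] -> [-36, -9, 37, 25] -> [-36] -> [-35] -> [-140] -> -140
  [-37, 10, 8, 16, -4, 16, -9, -9, 0] -> [8, 16, -4, 16, -9, -9, 0] -> [8, 16, -4, 16, 0] -> [9, 17, -3, 17, 1] -> [36, 68, -12, 68, 4] -> 68
  [-36, 5, 4, 12, -11, -13, -19, -2, -15, 29] -> [4, 12, -11, -13, -19, -2, -15, 29] -> [4, 12, -2] -> [5, 13, -1] -> [20, 52, -4] -> 52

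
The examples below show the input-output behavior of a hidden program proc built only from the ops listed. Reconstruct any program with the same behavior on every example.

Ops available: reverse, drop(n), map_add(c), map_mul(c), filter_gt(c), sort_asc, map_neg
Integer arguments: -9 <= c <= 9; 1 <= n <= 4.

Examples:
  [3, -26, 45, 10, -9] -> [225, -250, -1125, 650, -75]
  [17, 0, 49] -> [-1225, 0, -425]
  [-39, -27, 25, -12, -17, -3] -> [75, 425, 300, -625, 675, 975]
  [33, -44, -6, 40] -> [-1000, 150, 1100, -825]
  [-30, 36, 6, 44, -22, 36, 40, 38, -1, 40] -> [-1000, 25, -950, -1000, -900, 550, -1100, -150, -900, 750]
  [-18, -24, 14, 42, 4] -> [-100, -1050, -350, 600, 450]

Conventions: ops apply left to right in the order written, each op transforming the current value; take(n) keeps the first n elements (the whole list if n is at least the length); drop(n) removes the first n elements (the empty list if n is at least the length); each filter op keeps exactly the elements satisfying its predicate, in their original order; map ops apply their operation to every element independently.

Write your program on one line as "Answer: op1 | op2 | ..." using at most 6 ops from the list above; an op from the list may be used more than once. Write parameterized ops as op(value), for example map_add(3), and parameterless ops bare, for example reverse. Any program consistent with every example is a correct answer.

reverse | map_mul(-5) | map_mul(-1) | map_mul(5) | map_neg

Check, running the answer program on each example:
  [3, -26, 45, 10, -9] -> [-9, 10, 45, -26, 3] -> [45, -50, -225, 130, -15] -> [-45, 50, 225, -130, 15] -> [-225, 250, 1125, -650, 75] -> [225, -250, -1125, 650, -75]
  [17, 0, 49] -> [49, 0, 17] -> [-245, 0, -85] -> [245, 0, 85] -> [1225, 0, 425] -> [-1225, 0, -425]
  [-39, -27, 25, -12, -17, -3] -> [-3, -17, -12, 25, -27, -39] -> [15, 85, 60, -125, 135, 195] -> [-15, -85, -60, 125, -135, -195] -> [-75, -425, -300, 625, -675, -975] -> [75, 425, 300, -625, 675, 975]
  [33, -44, -6, 40] -> [40, -6, -44, 33] -> [-200, 30, 220, -165] -> [200, -30, -220, 165] -> [1000, -150, -1100, 825] -> [-1000, 150, 1100, -825]
  [-30, 36, 6, 44, -22, 36, 40, 38, -1, 40] -> [40, -1, 38, 40, 36, -22, 44, 6, 36, -30] -> [-200, 5, -190, -200, -180, 110, -220, -30, -180, 150] -> [200, -5, 190, 200, 180, -110, 220, 30, 180, -150] -> [1000, -25, 950, 1000, 900, -550, 1100, 150, 900, -750] -> [-1000, 25, -950, -1000, -900, 550, -1100, -150, -900, 750]
  [-18, -24, 14, 42, 4] -> [4, 42, 14, -24, -18] -> [-20, -210, -70, 120, 90] -> [20, 210, 70, -120, -90] -> [100, 1050, 350, -600, -450] -> [-100, -1050, -350, 600, 450]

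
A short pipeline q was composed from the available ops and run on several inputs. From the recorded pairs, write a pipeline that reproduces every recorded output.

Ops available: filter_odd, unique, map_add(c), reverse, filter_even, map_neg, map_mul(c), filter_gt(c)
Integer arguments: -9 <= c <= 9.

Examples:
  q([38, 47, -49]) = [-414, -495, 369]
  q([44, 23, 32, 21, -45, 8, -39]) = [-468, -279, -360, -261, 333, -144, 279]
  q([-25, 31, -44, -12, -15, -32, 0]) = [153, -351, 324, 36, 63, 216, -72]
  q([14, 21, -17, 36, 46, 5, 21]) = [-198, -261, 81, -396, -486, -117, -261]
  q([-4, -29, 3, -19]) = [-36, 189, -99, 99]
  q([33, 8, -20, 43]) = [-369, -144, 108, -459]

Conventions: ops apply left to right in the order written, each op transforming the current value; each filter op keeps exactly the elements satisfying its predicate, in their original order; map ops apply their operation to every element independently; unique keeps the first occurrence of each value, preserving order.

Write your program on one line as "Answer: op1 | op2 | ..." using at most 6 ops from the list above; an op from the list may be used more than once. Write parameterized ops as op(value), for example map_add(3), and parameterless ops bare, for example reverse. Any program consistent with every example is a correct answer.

map_add(5) | map_neg | map_mul(-3) | map_neg | map_add(-9) | map_mul(3)

Check, running the answer program on each example:
  [38, 47, -49] -> [43, 52, -44] -> [-43, -52, 44] -> [129, 156, -132] -> [-129, -156, 132] -> [-138, -165, 123] -> [-414, -495, 369]
  [44, 23, 32, 21, -45, 8, -39] -> [49, 28, 37, 26, -40, 13, -34] -> [-49, -28, -37, -26, 40, -13, 34] -> [147, 84, 111, 78, -120, 39, -102] -> [-147, -84, -111, -78, 120, -39, 102] -> [-156, -93, -120, -87, 111, -48, 93] -> [-468, -279, -360, -261, 333, -144, 279]
  [-25, 31, -44, -12, -15, -32, 0] -> [-20, 36, -39, -7, -10, -27, 5] -> [20, -36, 39, 7, 10, 27, -5] -> [-60, 108, -117, -21, -30, -81, 15] -> [60, -108, 117, 21, 30, 81, -15] -> [51, -117, 108, 12, 21, 72, -24] -> [153, -351, 324, 36, 63, 216, -72]
  [14, 21, -17, 36, 46, 5, 21] -> [19, 26, -12, 41, 51, 10, 26] -> [-19, -26, 12, -41, -51, -10, -26] -> [57, 78, -36, 123, 153, 30, 78] -> [-57, -78, 36, -123, -153, -30, -78] -> [-66, -87, 27, -132, -162, -39, -87] -> [-198, -261, 81, -396, -486, -117, -261]
  [-4, -29, 3, -19] -> [1, -24, 8, -14] -> [-1, 24, -8, 14] -> [3, -72, 24, -42] -> [-3, 72, -24, 42] -> [-12, 63, -33, 33] -> [-36, 189, -99, 99]
  [33, 8, -20, 43] -> [38, 13, -15, 48] -> [-38, -13, 15, -48] -> [114, 39, -45, 144] -> [-114, -39, 45, -144] -> [-123, -48, 36, -153] -> [-369, -144, 108, -459]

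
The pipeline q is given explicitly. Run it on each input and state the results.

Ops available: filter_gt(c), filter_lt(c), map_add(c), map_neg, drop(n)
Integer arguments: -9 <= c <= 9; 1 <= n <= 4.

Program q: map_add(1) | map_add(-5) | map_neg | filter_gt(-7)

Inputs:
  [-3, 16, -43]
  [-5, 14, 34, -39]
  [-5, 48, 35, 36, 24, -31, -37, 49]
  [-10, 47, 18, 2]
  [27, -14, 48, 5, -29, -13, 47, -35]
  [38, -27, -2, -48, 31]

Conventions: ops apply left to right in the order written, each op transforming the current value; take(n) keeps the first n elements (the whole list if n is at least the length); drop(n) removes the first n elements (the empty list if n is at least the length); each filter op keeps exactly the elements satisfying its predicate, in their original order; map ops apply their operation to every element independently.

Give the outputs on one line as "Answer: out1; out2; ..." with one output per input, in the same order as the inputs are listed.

[7, 47]; [9, 43]; [9, 35, 41]; [14, 2]; [18, -1, 33, 17, 39]; [31, 6, 52]

Execution, op by op:
  [-3, 16, -43] -> [-2, 17, -42] -> [-7, 12, -47] -> [7, -12, 47] -> [7, 47]
  [-5, 14, 34, -39] -> [-4, 15, 35, -38] -> [-9, 10, 30, -43] -> [9, -10, -30, 43] -> [9, 43]
  [-5, 48, 35, 36, 24, -31, -37, 49] -> [-4, 49, 36, 37, 25, -30, -36, 50] -> [-9, 44, 31, 32, 20, -35, -41, 45] -> [9, -44, -31, -32, -20, 35, 41, -45] -> [9, 35, 41]
  [-10, 47, 18, 2] -> [-9, 48, 19, 3] -> [-14, 43, 14, -2] -> [14, -43, -14, 2] -> [14, 2]
  [27, -14, 48, 5, -29, -13, 47, -35] -> [28, -13, 49, 6, -28, -12, 48, -34] -> [23, -18, 44, 1, -33, -17, 43, -39] -> [-23, 18, -44, -1, 33, 17, -43, 39] -> [18, -1, 33, 17, 39]
  [38, -27, -2, -48, 31] -> [39, -26, -1, -47, 32] -> [34, -31, -6, -52, 27] -> [-34, 31, 6, 52, -27] -> [31, 6, 52]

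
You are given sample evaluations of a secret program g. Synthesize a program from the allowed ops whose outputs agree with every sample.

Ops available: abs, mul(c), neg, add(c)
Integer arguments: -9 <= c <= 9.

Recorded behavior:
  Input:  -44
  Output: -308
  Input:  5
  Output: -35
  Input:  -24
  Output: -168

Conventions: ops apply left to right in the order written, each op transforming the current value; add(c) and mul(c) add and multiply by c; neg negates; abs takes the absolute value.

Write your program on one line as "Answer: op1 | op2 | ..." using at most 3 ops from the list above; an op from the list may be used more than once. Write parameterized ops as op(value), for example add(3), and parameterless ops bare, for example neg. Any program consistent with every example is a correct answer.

abs | neg | mul(7)

Check, running the answer program on each example:
  -44 -> 44 -> -44 -> -308
  5 -> 5 -> -5 -> -35
  -24 -> 24 -> -24 -> -168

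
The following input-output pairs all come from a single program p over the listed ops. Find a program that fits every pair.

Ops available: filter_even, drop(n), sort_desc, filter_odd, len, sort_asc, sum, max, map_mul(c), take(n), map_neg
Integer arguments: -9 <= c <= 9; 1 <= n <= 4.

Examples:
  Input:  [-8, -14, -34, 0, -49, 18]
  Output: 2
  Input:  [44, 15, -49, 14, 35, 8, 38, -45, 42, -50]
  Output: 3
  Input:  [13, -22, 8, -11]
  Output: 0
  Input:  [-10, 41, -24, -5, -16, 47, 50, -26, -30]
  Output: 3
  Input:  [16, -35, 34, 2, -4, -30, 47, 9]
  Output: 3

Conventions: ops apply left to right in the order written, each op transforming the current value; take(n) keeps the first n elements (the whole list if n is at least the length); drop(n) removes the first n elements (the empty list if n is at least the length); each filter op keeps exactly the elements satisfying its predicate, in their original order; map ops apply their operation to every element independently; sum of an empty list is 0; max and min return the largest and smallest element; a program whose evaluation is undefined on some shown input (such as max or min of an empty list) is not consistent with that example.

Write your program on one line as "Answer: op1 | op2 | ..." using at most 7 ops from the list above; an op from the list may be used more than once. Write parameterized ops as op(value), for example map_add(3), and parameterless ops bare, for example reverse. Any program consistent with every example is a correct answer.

drop(4) | sort_desc | sort_asc | take(3) | map_mul(-4) | len

Check, running the answer program on each example:
  [-8, -14, -34, 0, -49, 18] -> [-49, 18] -> [18, -49] -> [-49, 18] -> [-49, 18] -> [196, -72] -> 2
  [44, 15, -49, 14, 35, 8, 38, -45, 42, -50] -> [35, 8, 38, -45, 42, -50] -> [42, 38, 35, 8, -45, -50] -> [-50, -45, 8, 35, 38, 42] -> [-50, -45, 8] -> [200, 180, -32] -> 3
  [13, -22, 8, -11] -> [] -> [] -> [] -> [] -> [] -> 0
  [-10, 41, -24, -5, -16, 47, 50, -26, -30] -> [-16, 47, 50, -26, -30] -> [50, 47, -16, -26, -30] -> [-30, -26, -16, 47, 50] -> [-30, -26, -16] -> [120, 104, 64] -> 3
  [16, -35, 34, 2, -4, -30, 47, 9] -> [-4, -30, 47, 9] -> [47, 9, -4, -30] -> [-30, -4, 9, 47] -> [-30, -4, 9] -> [120, 16, -36] -> 3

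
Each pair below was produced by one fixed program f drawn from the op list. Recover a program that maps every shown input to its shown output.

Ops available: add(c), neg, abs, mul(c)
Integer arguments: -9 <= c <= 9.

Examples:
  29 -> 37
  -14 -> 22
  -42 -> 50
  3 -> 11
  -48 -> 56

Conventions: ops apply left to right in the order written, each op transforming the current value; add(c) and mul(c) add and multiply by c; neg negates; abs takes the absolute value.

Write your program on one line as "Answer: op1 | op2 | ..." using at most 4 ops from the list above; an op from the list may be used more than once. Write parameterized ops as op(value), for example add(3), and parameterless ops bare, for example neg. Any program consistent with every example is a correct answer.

abs | neg | add(-8) | neg

Check, running the answer program on each example:
  29 -> 29 -> -29 -> -37 -> 37
  -14 -> 14 -> -14 -> -22 -> 22
  -42 -> 42 -> -42 -> -50 -> 50
  3 -> 3 -> -3 -> -11 -> 11
  -48 -> 48 -> -48 -> -56 -> 56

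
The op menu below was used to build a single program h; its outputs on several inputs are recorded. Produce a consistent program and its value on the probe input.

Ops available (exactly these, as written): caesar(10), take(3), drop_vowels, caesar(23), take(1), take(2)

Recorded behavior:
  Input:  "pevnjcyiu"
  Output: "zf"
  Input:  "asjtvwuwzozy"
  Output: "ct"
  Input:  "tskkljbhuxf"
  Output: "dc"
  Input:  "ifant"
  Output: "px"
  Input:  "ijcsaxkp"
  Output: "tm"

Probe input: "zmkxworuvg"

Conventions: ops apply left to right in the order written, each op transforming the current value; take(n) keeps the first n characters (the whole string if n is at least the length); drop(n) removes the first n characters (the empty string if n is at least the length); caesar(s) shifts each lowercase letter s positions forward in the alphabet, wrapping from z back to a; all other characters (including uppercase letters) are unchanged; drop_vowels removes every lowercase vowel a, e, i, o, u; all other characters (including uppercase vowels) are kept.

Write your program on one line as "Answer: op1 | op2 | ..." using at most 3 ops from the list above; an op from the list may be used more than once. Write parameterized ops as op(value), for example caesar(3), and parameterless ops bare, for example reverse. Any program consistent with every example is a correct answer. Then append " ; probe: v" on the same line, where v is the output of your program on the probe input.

drop_vowels | caesar(10) | take(2) ; probe: "jw"

Check, running the answer program on each example:
  "pevnjcyiu" -> "pvnjcy" -> "zfxtmi" -> "zf"
  "asjtvwuwzozy" -> "sjtvwwzzy" -> "ctdfggjji" -> "ct"
  "tskkljbhuxf" -> "tskkljbhxf" -> "dcuuvtlrhp" -> "dc"
  "ifant" -> "fnt" -> "pxd" -> "px"
  "ijcsaxkp" -> "jcsxkp" -> "tmchuz" -> "tm"
  probe: "zmkxworuvg" -> "zmkxwrvg" -> "jwuhgbfq" -> "jw"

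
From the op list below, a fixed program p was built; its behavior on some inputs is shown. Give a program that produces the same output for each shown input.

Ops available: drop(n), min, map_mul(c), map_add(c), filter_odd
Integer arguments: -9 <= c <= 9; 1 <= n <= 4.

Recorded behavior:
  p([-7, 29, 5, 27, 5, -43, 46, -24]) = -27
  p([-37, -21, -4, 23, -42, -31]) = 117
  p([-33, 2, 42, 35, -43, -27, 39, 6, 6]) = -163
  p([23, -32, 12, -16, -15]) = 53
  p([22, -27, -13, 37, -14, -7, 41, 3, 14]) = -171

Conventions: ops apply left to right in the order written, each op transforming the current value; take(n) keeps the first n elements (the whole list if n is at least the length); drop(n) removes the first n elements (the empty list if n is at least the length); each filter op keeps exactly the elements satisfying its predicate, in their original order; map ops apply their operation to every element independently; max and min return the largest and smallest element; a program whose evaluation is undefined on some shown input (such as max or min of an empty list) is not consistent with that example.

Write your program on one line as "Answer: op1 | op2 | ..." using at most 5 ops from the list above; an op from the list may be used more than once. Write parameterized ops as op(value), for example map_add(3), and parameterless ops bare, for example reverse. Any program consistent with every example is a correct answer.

drop(4) | filter_odd | map_mul(-4) | map_add(-7) | min

Check, running the answer program on each example:
  [-7, 29, 5, 27, 5, -43, 46, -24] -> [5, -43, 46, -24] -> [5, -43] -> [-20, 172] -> [-27, 165] -> -27
  [-37, -21, -4, 23, -42, -31] -> [-42, -31] -> [-31] -> [124] -> [117] -> 117
  [-33, 2, 42, 35, -43, -27, 39, 6, 6] -> [-43, -27, 39, 6, 6] -> [-43, -27, 39] -> [172, 108, -156] -> [165, 101, -163] -> -163
  [23, -32, 12, -16, -15] -> [-15] -> [-15] -> [60] -> [53] -> 53
  [22, -27, -13, 37, -14, -7, 41, 3, 14] -> [-14, -7, 41, 3, 14] -> [-7, 41, 3] -> [28, -164, -12] -> [21, -171, -19] -> -171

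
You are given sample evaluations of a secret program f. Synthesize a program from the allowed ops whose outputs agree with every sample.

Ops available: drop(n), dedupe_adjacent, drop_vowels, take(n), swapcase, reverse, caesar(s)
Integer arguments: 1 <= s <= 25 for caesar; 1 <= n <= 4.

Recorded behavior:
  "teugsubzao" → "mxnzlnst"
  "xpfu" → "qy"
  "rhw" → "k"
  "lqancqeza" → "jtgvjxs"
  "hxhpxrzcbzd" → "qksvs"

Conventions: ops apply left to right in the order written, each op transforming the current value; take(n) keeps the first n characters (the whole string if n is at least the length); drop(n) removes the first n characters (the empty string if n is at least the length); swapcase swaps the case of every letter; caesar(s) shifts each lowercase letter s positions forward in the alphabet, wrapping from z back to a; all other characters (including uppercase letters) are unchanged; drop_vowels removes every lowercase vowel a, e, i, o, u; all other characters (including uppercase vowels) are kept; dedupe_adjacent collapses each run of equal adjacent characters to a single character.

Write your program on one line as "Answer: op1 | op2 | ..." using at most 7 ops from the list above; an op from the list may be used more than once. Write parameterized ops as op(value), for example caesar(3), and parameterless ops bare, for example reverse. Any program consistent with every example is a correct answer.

caesar(19) | reverse | drop(1) | drop_vowels | dedupe_adjacent | reverse

Check, running the answer program on each example:
  "teugsubzao" -> "mxnzlnusth" -> "htsunlznxm" -> "tsunlznxm" -> "tsnlznxm" -> "tsnlznxm" -> "mxnzlnst"
  "xpfu" -> "qiyn" -> "nyiq" -> "yiq" -> "yq" -> "yq" -> "qy"
  "rhw" -> "kap" -> "pak" -> "ak" -> "k" -> "k" -> "k"
  "lqancqeza" -> "ejtgvjxst" -> "tsxjvgtje" -> "sxjvgtje" -> "sxjvgtj" -> "sxjvgtj" -> "jtgvjxs"
  "hxhpxrzcbzd" -> "aqaiqksvusw" -> "wsuvskqiaqa" -> "suvskqiaqa" -> "svskqq" -> "svskq" -> "qksvs"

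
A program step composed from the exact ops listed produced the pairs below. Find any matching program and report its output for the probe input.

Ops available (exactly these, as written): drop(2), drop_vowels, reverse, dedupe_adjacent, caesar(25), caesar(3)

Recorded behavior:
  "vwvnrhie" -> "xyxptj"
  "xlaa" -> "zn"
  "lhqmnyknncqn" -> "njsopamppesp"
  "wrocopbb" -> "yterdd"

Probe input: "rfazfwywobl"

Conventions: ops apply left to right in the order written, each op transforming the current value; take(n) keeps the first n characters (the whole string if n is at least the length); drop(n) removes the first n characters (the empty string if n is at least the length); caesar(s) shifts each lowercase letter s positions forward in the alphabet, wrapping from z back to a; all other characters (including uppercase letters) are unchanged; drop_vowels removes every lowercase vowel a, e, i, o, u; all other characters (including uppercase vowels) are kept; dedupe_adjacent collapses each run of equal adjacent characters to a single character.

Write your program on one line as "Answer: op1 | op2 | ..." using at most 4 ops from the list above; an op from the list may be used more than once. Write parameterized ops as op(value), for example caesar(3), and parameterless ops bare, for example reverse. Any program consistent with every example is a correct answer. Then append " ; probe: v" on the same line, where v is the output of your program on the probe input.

drop_vowels | caesar(25) | caesar(3) ; probe: "thbhyaydn"

Check, running the answer program on each example:
  "vwvnrhie" -> "vwvnrh" -> "uvumqg" -> "xyxptj"
  "xlaa" -> "xl" -> "wk" -> "zn"
  "lhqmnyknncqn" -> "lhqmnyknncqn" -> "kgplmxjmmbpm" -> "njsopamppesp"
  "wrocopbb" -> "wrcpbb" -> "vqboaa" -> "yterdd"
  probe: "rfazfwywobl" -> "rfzfwywbl" -> "qeyevxvak" -> "thbhyaydn"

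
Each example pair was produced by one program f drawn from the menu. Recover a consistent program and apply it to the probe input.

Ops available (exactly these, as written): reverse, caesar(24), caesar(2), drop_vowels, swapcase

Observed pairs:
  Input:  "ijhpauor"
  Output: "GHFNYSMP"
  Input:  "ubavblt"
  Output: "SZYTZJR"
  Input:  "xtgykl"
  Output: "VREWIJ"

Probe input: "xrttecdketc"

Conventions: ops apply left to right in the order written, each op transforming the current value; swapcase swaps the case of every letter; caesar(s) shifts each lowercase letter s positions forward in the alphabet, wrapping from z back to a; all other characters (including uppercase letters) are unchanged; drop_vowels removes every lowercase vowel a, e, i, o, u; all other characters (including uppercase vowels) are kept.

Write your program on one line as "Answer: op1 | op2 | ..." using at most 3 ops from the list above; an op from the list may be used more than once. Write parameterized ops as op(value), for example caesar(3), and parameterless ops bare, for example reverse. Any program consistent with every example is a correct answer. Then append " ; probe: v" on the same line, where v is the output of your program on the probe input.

caesar(24) | swapcase ; probe: "VPRRCABICRA"

Check, running the answer program on each example:
  "ijhpauor" -> "ghfnysmp" -> "GHFNYSMP"
  "ubavblt" -> "szytzjr" -> "SZYTZJR"
  "xtgykl" -> "vrewij" -> "VREWIJ"
  probe: "xrttecdketc" -> "vprrcabicra" -> "VPRRCABICRA"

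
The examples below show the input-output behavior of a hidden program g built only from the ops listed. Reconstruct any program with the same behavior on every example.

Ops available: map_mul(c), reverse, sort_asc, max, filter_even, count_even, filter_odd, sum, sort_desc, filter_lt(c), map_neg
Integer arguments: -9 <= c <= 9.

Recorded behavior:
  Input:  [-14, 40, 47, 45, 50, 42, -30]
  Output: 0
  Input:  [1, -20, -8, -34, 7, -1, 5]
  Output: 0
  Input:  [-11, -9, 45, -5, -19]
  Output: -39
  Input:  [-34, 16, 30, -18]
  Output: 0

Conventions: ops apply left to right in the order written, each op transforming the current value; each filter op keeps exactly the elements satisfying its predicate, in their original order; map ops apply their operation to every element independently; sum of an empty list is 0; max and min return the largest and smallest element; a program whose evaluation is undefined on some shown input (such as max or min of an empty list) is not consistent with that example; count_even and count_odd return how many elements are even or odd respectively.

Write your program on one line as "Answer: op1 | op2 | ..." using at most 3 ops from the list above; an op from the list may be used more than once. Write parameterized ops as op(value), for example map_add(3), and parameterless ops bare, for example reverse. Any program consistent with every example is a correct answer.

filter_odd | filter_lt(-5) | sum

Check, running the answer program on each example:
  [-14, 40, 47, 45, 50, 42, -30] -> [47, 45] -> [] -> 0
  [1, -20, -8, -34, 7, -1, 5] -> [1, 7, -1, 5] -> [] -> 0
  [-11, -9, 45, -5, -19] -> [-11, -9, 45, -5, -19] -> [-11, -9, -19] -> -39
  [-34, 16, 30, -18] -> [] -> [] -> 0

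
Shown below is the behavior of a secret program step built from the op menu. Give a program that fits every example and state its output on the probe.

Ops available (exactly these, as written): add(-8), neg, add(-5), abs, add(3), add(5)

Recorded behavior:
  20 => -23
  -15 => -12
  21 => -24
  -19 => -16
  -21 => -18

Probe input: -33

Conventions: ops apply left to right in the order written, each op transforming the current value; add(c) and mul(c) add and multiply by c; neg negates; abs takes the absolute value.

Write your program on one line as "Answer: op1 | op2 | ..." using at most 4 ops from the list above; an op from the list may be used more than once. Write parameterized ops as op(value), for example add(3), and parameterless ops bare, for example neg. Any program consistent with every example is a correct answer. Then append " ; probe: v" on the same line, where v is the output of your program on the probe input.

add(3) | abs | neg ; probe: -30

Check, running the answer program on each example:
  20 -> 23 -> 23 -> -23
  -15 -> -12 -> 12 -> -12
  21 -> 24 -> 24 -> -24
  -19 -> -16 -> 16 -> -16
  -21 -> -18 -> 18 -> -18
  probe: -33 -> -30 -> 30 -> -30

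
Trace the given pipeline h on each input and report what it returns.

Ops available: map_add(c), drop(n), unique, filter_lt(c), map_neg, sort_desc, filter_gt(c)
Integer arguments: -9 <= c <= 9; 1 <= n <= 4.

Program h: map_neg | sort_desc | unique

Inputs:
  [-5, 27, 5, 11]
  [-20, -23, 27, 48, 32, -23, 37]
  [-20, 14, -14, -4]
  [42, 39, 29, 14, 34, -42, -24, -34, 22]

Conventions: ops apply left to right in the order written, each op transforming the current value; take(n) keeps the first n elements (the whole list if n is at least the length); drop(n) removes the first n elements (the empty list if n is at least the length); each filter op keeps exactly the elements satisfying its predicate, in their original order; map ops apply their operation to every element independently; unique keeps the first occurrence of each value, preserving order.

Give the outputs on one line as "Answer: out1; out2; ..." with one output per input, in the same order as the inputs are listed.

[5, -5, -11, -27]; [23, 20, -27, -32, -37, -48]; [20, 14, 4, -14]; [42, 34, 24, -14, -22, -29, -34, -39, -42]

Execution, op by op:
  [-5, 27, 5, 11] -> [5, -27, -5, -11] -> [5, -5, -11, -27] -> [5, -5, -11, -27]
  [-20, -23, 27, 48, 32, -23, 37] -> [20, 23, -27, -48, -32, 23, -37] -> [23, 23, 20, -27, -32, -37, -48] -> [23, 20, -27, -32, -37, -48]
  [-20, 14, -14, -4] -> [20, -14, 14, 4] -> [20, 14, 4, -14] -> [20, 14, 4, -14]
  [42, 39, 29, 14, 34, -42, -24, -34, 22] -> [-42, -39, -29, -14, -34, 42, 24, 34, -22] -> [42, 34, 24, -14, -22, -29, -34, -39, -42] -> [42, 34, 24, -14, -22, -29, -34, -39, -42]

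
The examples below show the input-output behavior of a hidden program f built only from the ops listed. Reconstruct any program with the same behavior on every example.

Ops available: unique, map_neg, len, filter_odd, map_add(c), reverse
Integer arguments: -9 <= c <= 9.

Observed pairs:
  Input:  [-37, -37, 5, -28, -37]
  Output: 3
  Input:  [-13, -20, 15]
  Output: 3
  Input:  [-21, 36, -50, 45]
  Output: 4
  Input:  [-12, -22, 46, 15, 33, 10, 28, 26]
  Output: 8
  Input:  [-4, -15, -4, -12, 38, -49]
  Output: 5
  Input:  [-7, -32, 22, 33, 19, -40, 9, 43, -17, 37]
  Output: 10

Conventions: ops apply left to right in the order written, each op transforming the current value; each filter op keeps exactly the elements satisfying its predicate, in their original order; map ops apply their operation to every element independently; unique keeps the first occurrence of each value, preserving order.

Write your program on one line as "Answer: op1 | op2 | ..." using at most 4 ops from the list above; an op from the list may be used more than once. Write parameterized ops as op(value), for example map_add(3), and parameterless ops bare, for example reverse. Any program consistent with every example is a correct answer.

map_neg | unique | reverse | len

Check, running the answer program on each example:
  [-37, -37, 5, -28, -37] -> [37, 37, -5, 28, 37] -> [37, -5, 28] -> [28, -5, 37] -> 3
  [-13, -20, 15] -> [13, 20, -15] -> [13, 20, -15] -> [-15, 20, 13] -> 3
  [-21, 36, -50, 45] -> [21, -36, 50, -45] -> [21, -36, 50, -45] -> [-45, 50, -36, 21] -> 4
  [-12, -22, 46, 15, 33, 10, 28, 26] -> [12, 22, -46, -15, -33, -10, -28, -26] -> [12, 22, -46, -15, -33, -10, -28, -26] -> [-26, -28, -10, -33, -15, -46, 22, 12] -> 8
  [-4, -15, -4, -12, 38, -49] -> [4, 15, 4, 12, -38, 49] -> [4, 15, 12, -38, 49] -> [49, -38, 12, 15, 4] -> 5
  [-7, -32, 22, 33, 19, -40, 9, 43, -17, 37] -> [7, 32, -22, -33, -19, 40, -9, -43, 17, -37] -> [7, 32, -22, -33, -19, 40, -9, -43, 17, -37] -> [-37, 17, -43, -9, 40, -19, -33, -22, 32, 7] -> 10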